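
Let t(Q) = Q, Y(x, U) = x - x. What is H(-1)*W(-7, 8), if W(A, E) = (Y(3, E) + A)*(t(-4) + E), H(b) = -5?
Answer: 140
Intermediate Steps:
Y(x, U) = 0
W(A, E) = A*(-4 + E) (W(A, E) = (0 + A)*(-4 + E) = A*(-4 + E))
H(-1)*W(-7, 8) = -(-35)*(-4 + 8) = -(-35)*4 = -5*(-28) = 140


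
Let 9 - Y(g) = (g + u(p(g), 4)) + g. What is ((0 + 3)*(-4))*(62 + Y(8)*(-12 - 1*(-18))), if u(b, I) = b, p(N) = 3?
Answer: -24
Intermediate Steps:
Y(g) = 6 - 2*g (Y(g) = 9 - ((g + 3) + g) = 9 - ((3 + g) + g) = 9 - (3 + 2*g) = 9 + (-3 - 2*g) = 6 - 2*g)
((0 + 3)*(-4))*(62 + Y(8)*(-12 - 1*(-18))) = ((0 + 3)*(-4))*(62 + (6 - 2*8)*(-12 - 1*(-18))) = (3*(-4))*(62 + (6 - 16)*(-12 + 18)) = -12*(62 - 10*6) = -12*(62 - 60) = -12*2 = -24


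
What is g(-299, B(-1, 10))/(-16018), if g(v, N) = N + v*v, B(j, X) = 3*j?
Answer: -44699/8009 ≈ -5.5811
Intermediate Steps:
g(v, N) = N + v²
g(-299, B(-1, 10))/(-16018) = (3*(-1) + (-299)²)/(-16018) = (-3 + 89401)*(-1/16018) = 89398*(-1/16018) = -44699/8009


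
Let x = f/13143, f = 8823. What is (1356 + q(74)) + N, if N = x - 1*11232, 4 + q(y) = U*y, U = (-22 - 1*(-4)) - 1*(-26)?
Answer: -40687787/4381 ≈ -9287.3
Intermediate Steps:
x = 2941/4381 (x = 8823/13143 = 8823*(1/13143) = 2941/4381 ≈ 0.67131)
U = 8 (U = (-22 + 4) + 26 = -18 + 26 = 8)
q(y) = -4 + 8*y
N = -49204451/4381 (N = 2941/4381 - 1*11232 = 2941/4381 - 11232 = -49204451/4381 ≈ -11231.)
(1356 + q(74)) + N = (1356 + (-4 + 8*74)) - 49204451/4381 = (1356 + (-4 + 592)) - 49204451/4381 = (1356 + 588) - 49204451/4381 = 1944 - 49204451/4381 = -40687787/4381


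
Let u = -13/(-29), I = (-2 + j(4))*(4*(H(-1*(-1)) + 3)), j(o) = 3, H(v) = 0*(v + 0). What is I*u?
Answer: 156/29 ≈ 5.3793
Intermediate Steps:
H(v) = 0 (H(v) = 0*v = 0)
I = 12 (I = (-2 + 3)*(4*(0 + 3)) = 1*(4*3) = 1*12 = 12)
u = 13/29 (u = -13*(-1/29) = 13/29 ≈ 0.44828)
I*u = 12*(13/29) = 156/29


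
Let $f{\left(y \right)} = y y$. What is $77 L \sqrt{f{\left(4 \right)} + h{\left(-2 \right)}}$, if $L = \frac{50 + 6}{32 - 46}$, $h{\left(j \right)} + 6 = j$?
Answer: $- 616 \sqrt{2} \approx -871.16$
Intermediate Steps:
$h{\left(j \right)} = -6 + j$
$f{\left(y \right)} = y^{2}$
$L = -4$ ($L = \frac{56}{-14} = 56 \left(- \frac{1}{14}\right) = -4$)
$77 L \sqrt{f{\left(4 \right)} + h{\left(-2 \right)}} = 77 \left(-4\right) \sqrt{4^{2} - 8} = - 308 \sqrt{16 - 8} = - 308 \sqrt{8} = - 308 \cdot 2 \sqrt{2} = - 616 \sqrt{2}$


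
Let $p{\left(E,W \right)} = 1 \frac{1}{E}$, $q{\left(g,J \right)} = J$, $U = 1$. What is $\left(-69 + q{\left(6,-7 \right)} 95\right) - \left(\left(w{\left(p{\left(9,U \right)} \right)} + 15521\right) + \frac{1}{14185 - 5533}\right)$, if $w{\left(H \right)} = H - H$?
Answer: $- \frac{140638261}{8652} \approx -16255.0$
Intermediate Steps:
$p{\left(E,W \right)} = \frac{1}{E}$
$w{\left(H \right)} = 0$
$\left(-69 + q{\left(6,-7 \right)} 95\right) - \left(\left(w{\left(p{\left(9,U \right)} \right)} + 15521\right) + \frac{1}{14185 - 5533}\right) = \left(-69 - 665\right) - \left(\left(0 + 15521\right) + \frac{1}{14185 - 5533}\right) = \left(-69 - 665\right) - \left(15521 + \frac{1}{8652}\right) = -734 - \left(15521 + \frac{1}{8652}\right) = -734 - \frac{134287693}{8652} = - \frac{140638261}{8652}$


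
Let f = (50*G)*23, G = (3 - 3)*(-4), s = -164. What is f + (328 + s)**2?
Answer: 26896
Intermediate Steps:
G = 0 (G = 0*(-4) = 0)
f = 0 (f = (50*0)*23 = 0*23 = 0)
f + (328 + s)**2 = 0 + (328 - 164)**2 = 0 + 164**2 = 0 + 26896 = 26896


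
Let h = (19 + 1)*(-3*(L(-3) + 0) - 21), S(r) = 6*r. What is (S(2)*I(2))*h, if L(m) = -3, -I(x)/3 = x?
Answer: 17280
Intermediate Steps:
I(x) = -3*x
h = -240 (h = (19 + 1)*(-3*(-3 + 0) - 21) = 20*(-3*(-3) - 21) = 20*(9 - 21) = 20*(-12) = -240)
(S(2)*I(2))*h = ((6*2)*(-3*2))*(-240) = (12*(-6))*(-240) = -72*(-240) = 17280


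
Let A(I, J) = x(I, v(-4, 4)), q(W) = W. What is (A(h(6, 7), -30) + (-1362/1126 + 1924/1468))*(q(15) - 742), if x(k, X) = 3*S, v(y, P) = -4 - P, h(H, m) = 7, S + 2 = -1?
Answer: 1336744351/206621 ≈ 6469.5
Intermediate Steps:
S = -3 (S = -2 - 1 = -3)
x(k, X) = -9 (x(k, X) = 3*(-3) = -9)
A(I, J) = -9
(A(h(6, 7), -30) + (-1362/1126 + 1924/1468))*(q(15) - 742) = (-9 + (-1362/1126 + 1924/1468))*(15 - 742) = (-9 + (-1362*1/1126 + 1924*(1/1468)))*(-727) = (-9 + (-681/563 + 481/367))*(-727) = (-9 + 20876/206621)*(-727) = -1838713/206621*(-727) = 1336744351/206621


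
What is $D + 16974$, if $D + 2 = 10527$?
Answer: $27499$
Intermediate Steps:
$D = 10525$ ($D = -2 + 10527 = 10525$)
$D + 16974 = 10525 + 16974 = 27499$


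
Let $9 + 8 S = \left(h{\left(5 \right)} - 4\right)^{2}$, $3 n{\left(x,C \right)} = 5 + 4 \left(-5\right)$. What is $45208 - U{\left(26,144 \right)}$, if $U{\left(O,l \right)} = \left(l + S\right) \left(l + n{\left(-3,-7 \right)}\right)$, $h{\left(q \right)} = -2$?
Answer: $\frac{197783}{8} \approx 24723.0$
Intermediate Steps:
$n{\left(x,C \right)} = -5$ ($n{\left(x,C \right)} = \frac{5 + 4 \left(-5\right)}{3} = \frac{5 - 20}{3} = \frac{1}{3} \left(-15\right) = -5$)
$S = \frac{27}{8}$ ($S = - \frac{9}{8} + \frac{\left(-2 - 4\right)^{2}}{8} = - \frac{9}{8} + \frac{\left(-6\right)^{2}}{8} = - \frac{9}{8} + \frac{1}{8} \cdot 36 = - \frac{9}{8} + \frac{9}{2} = \frac{27}{8} \approx 3.375$)
$U{\left(O,l \right)} = \left(-5 + l\right) \left(\frac{27}{8} + l\right)$ ($U{\left(O,l \right)} = \left(l + \frac{27}{8}\right) \left(l - 5\right) = \left(\frac{27}{8} + l\right) \left(-5 + l\right) = \left(-5 + l\right) \left(\frac{27}{8} + l\right)$)
$45208 - U{\left(26,144 \right)} = 45208 - \left(- \frac{135}{8} + 144^{2} - 234\right) = 45208 - \left(- \frac{135}{8} + 20736 - 234\right) = 45208 - \frac{163881}{8} = \frac{197783}{8}$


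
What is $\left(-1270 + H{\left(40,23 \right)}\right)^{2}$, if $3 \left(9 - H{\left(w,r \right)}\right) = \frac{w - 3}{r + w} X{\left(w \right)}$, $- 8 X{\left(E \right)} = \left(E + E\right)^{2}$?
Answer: $\frac{43567795441}{35721} \approx 1.2197 \cdot 10^{6}$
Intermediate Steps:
$X{\left(E \right)} = - \frac{E^{2}}{2}$ ($X{\left(E \right)} = - \frac{\left(E + E\right)^{2}}{8} = - \frac{\left(2 E\right)^{2}}{8} = - \frac{4 E^{2}}{8} = - \frac{E^{2}}{2}$)
$H{\left(w,r \right)} = 9 + \frac{w^{2} \left(-3 + w\right)}{6 \left(r + w\right)}$ ($H{\left(w,r \right)} = 9 - \frac{\frac{w - 3}{r + w} \left(- \frac{w^{2}}{2}\right)}{3} = 9 - \frac{\frac{-3 + w}{r + w} \left(- \frac{w^{2}}{2}\right)}{3} = 9 - \frac{\left(- \frac{1}{2}\right) w^{2} \frac{1}{r + w} \left(-3 + w\right)}{3} = 9 + \frac{w^{2} \left(-3 + w\right)}{6 \left(r + w\right)}$)
$\left(-1270 + H{\left(40,23 \right)}\right)^{2} = \left(-1270 + \frac{9 \cdot 23 + 9 \cdot 40 - \frac{40^{2}}{2} + \frac{40^{3}}{6}}{23 + 40}\right)^{2} = \left(-1270 + \frac{207 + 360 - 800 + \frac{1}{6} \cdot 64000}{63}\right)^{2} = \left(-1270 + \frac{207 + 360 - 800 + \frac{32000}{3}}{63}\right)^{2} = \left(-1270 + \frac{1}{63} \cdot \frac{31301}{3}\right)^{2} = \left(-1270 + \frac{31301}{189}\right)^{2} = \left(- \frac{208729}{189}\right)^{2} = \frac{43567795441}{35721}$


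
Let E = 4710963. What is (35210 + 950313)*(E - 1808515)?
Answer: 2860429260304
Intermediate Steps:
(35210 + 950313)*(E - 1808515) = (35210 + 950313)*(4710963 - 1808515) = 985523*2902448 = 2860429260304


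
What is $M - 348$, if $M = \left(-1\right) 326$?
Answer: $-674$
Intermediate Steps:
$M = -326$
$M - 348 = -326 - 348 = -674$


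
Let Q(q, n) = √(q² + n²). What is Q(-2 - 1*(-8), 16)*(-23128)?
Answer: -46256*√73 ≈ -3.9521e+5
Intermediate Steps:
Q(q, n) = √(n² + q²)
Q(-2 - 1*(-8), 16)*(-23128) = √(16² + (-2 - 1*(-8))²)*(-23128) = √(256 + (-2 + 8)²)*(-23128) = √(256 + 6²)*(-23128) = √(256 + 36)*(-23128) = √292*(-23128) = (2*√73)*(-23128) = -46256*√73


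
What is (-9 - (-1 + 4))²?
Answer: 144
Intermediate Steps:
(-9 - (-1 + 4))² = (-9 - 1*3)² = (-9 - 3)² = (-12)² = 144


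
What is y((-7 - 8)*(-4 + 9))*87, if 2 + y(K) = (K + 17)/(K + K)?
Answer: -3509/25 ≈ -140.36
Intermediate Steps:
y(K) = -2 + (17 + K)/(2*K) (y(K) = -2 + (K + 17)/(K + K) = -2 + (17 + K)/((2*K)) = -2 + (17 + K)*(1/(2*K)) = -2 + (17 + K)/(2*K))
y((-7 - 8)*(-4 + 9))*87 = ((17 - 3*(-7 - 8)*(-4 + 9))/(2*(((-7 - 8)*(-4 + 9)))))*87 = ((17 - (-45)*5)/(2*((-15*5))))*87 = ((½)*(17 - 3*(-75))/(-75))*87 = ((½)*(-1/75)*(17 + 225))*87 = ((½)*(-1/75)*242)*87 = -121/75*87 = -3509/25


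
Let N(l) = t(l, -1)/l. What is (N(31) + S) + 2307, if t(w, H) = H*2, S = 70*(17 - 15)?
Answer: 75855/31 ≈ 2446.9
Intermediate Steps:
S = 140 (S = 70*2 = 140)
t(w, H) = 2*H
N(l) = -2/l (N(l) = (2*(-1))/l = -2/l)
(N(31) + S) + 2307 = (-2/31 + 140) + 2307 = 4338/31 + 2307 = 75855/31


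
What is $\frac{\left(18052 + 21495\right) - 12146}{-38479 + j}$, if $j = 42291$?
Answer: $\frac{27401}{3812} \approx 7.1881$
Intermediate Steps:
$\frac{\left(18052 + 21495\right) - 12146}{-38479 + j} = \frac{\left(18052 + 21495\right) - 12146}{-38479 + 42291} = \frac{39547 - 12146}{3812} = 27401 \cdot \frac{1}{3812} = \frac{27401}{3812}$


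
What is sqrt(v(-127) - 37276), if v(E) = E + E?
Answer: 3*I*sqrt(4170) ≈ 193.73*I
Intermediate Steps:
v(E) = 2*E
sqrt(v(-127) - 37276) = sqrt(2*(-127) - 37276) = sqrt(-254 - 37276) = sqrt(-37530) = 3*I*sqrt(4170)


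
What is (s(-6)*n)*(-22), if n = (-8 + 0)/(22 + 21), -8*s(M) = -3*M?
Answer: -396/43 ≈ -9.2093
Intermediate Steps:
s(M) = 3*M/8 (s(M) = -(-3)*M/8 = 3*M/8)
n = -8/43 ≈ -0.18605
(s(-6)*n)*(-22) = (((3/8)*(-6))*(-8/43))*(-22) = -9/4*(-8/43)*(-22) = (18/43)*(-22) = -396/43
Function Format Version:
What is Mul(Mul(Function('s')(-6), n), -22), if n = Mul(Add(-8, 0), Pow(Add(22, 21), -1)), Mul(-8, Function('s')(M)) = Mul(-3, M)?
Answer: Rational(-396, 43) ≈ -9.2093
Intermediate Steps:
Function('s')(M) = Mul(Rational(3, 8), M) (Function('s')(M) = Mul(Rational(-1, 8), Mul(-3, M)) = Mul(Rational(3, 8), M))
n = Rational(-8, 43) (n = Mul(-8, Pow(43, -1)) = Mul(-8, Rational(1, 43)) = Rational(-8, 43) ≈ -0.18605)
Mul(Mul(Function('s')(-6), n), -22) = Mul(Mul(Mul(Rational(3, 8), -6), Rational(-8, 43)), -22) = Mul(Mul(Rational(-9, 4), Rational(-8, 43)), -22) = Mul(Rational(18, 43), -22) = Rational(-396, 43)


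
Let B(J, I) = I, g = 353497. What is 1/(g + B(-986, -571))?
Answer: 1/352926 ≈ 2.8335e-6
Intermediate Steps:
1/(g + B(-986, -571)) = 1/(353497 - 571) = 1/352926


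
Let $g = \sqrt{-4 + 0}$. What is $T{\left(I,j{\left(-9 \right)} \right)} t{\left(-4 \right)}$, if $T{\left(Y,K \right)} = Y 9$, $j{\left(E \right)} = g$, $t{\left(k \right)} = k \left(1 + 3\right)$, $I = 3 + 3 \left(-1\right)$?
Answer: $0$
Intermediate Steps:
$I = 0$ ($I = 3 - 3 = 0$)
$t{\left(k \right)} = 4 k$ ($t{\left(k \right)} = k 4 = 4 k$)
$g = 2 i$ ($g = \sqrt{-4} = 2 i \approx 2.0 i$)
$j{\left(E \right)} = 2 i$
$T{\left(Y,K \right)} = 9 Y$
$T{\left(I,j{\left(-9 \right)} \right)} t{\left(-4 \right)} = 9 \cdot 0 \cdot 4 \left(-4\right) = 0 \left(-16\right) = 0$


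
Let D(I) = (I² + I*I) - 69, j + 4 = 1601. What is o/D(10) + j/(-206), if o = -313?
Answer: -273685/26986 ≈ -10.142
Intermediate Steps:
j = 1597 (j = -4 + 1601 = 1597)
D(I) = -69 + 2*I² (D(I) = (I² + I²) - 69 = 2*I² - 69 = -69 + 2*I²)
o/D(10) + j/(-206) = -313/(-69 + 2*10²) + 1597/(-206) = -313/(-69 + 2*100) + 1597*(-1/206) = -313/(-69 + 200) - 1597/206 = -313/131 - 1597/206 = -273685/26986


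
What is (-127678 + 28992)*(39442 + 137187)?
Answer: -17430809494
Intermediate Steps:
(-127678 + 28992)*(39442 + 137187) = -98686*176629 = -17430809494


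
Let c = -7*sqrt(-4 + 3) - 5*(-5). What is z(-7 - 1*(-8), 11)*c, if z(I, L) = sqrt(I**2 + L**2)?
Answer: sqrt(122)*(25 - 7*I) ≈ 276.13 - 77.318*I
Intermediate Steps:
c = 25 - 7*I (c = -7*I + 25 = 25 - 7*I ≈ 25.0 - 7.0*I)
z(-7 - 1*(-8), 11)*c = sqrt((-7 - 1*(-8))**2 + 11**2)*(25 - 7*I) = sqrt((-7 + 8)**2 + 121)*(25 - 7*I) = sqrt(1**2 + 121)*(25 - 7*I) = sqrt(1 + 121)*(25 - 7*I) = sqrt(122)*(25 - 7*I)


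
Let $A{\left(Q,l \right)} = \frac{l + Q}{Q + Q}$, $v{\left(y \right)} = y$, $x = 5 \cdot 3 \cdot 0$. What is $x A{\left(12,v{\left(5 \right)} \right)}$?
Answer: $0$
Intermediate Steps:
$x = 0$ ($x = 15 \cdot 0 = 0$)
$A{\left(Q,l \right)} = \frac{Q + l}{2 Q}$
$x A{\left(12,v{\left(5 \right)} \right)} = 0 \frac{12 + 5}{2 \cdot 12} = 0 \cdot \frac{1}{2} \cdot \frac{1}{12} \cdot 17 = 0 \cdot \frac{17}{24} = 0$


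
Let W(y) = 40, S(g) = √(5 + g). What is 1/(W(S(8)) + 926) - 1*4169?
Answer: -4027253/966 ≈ -4169.0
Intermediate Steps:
1/(W(S(8)) + 926) - 1*4169 = 1/(40 + 926) - 1*4169 = 1/966 - 4169 = -4027253/966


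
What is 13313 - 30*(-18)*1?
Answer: 13853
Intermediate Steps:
13313 - 30*(-18)*1 = 13313 + 540*1 = 13313 + 540 = 13853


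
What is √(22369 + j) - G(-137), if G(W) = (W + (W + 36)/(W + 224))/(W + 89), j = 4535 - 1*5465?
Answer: -3005/1044 + √21439 ≈ 143.54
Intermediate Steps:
j = -930 (j = 4535 - 5465 = -930)
G(W) = (W + (36 + W)/(224 + W))/(89 + W)
√(22369 + j) - G(-137) = √(22369 - 930) - (36 + (-137)² + 225*(-137))/(19936 + (-137)² + 313*(-137)) = √21439 - (36 + 18769 - 30825)/(19936 + 18769 - 42881) = √21439 - (-12020)/(-4176) = √21439 - (-1)*(-12020)/4176 = √21439 - 1*3005/1044 = √21439 - 3005/1044 = -3005/1044 + √21439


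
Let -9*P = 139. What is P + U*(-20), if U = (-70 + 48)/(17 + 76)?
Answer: -2989/279 ≈ -10.713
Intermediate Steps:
P = -139/9 (P = -⅑*139 = -139/9 ≈ -15.444)
U = -22/93 ≈ -0.23656
P + U*(-20) = -139/9 - 22/93*(-20) = -139/9 + 440/93 = -2989/279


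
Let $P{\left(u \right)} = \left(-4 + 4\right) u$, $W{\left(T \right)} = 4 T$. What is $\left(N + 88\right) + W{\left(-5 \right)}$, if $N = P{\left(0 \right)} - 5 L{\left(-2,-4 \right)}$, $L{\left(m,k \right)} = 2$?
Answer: $58$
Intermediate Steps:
$P{\left(u \right)} = 0$ ($P{\left(u \right)} = 0 u = 0$)
$N = -10$ ($N = 0 - 10 = -10$)
$\left(N + 88\right) + W{\left(-5 \right)} = \left(-10 + 88\right) + 4 \left(-5\right) = 78 - 20 = 58$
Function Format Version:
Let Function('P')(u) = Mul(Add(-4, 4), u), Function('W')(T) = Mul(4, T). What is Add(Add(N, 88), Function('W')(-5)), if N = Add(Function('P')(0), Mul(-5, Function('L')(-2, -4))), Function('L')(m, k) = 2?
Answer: 58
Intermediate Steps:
Function('P')(u) = 0 (Function('P')(u) = Mul(0, u) = 0)
N = -10 (N = Add(0, Mul(-5, 2)) = Add(0, -10) = -10)
Add(Add(N, 88), Function('W')(-5)) = Add(Add(-10, 88), Mul(4, -5)) = Add(78, -20) = 58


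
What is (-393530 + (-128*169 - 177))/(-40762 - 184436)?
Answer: 415339/225198 ≈ 1.8443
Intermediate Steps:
(-393530 + (-128*169 - 177))/(-40762 - 184436) = (-393530 + (-21632 - 177))/(-225198) = (-393530 - 21809)*(-1/225198) = -415339*(-1/225198) = 415339/225198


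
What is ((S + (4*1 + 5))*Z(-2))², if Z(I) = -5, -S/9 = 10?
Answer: 164025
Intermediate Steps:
S = -90 (S = -9*10 = -90)
((S + (4*1 + 5))*Z(-2))² = ((-90 + (4*1 + 5))*(-5))² = ((-90 + (4 + 5))*(-5))² = ((-90 + 9)*(-5))² = (-81*(-5))² = 405² = 164025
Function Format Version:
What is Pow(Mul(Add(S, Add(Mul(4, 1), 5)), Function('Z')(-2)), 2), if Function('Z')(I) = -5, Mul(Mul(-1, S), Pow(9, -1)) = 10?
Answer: 164025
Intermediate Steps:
S = -90 (S = Mul(-9, 10) = -90)
Pow(Mul(Add(S, Add(Mul(4, 1), 5)), Function('Z')(-2)), 2) = Pow(Mul(Add(-90, Add(Mul(4, 1), 5)), -5), 2) = Pow(Mul(Add(-90, Add(4, 5)), -5), 2) = Pow(Mul(Add(-90, 9), -5), 2) = Pow(Mul(-81, -5), 2) = Pow(405, 2) = 164025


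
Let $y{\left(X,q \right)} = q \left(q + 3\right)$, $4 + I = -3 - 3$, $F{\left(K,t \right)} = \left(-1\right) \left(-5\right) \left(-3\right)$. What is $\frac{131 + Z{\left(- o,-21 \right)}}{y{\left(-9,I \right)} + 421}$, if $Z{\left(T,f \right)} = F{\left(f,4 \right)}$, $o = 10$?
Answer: $\frac{116}{491} \approx 0.23625$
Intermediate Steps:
$F{\left(K,t \right)} = -15$ ($F{\left(K,t \right)} = 5 \left(-3\right) = -15$)
$Z{\left(T,f \right)} = -15$
$I = -10$ ($I = -4 - 6 = -10$)
$y{\left(X,q \right)} = q \left(3 + q\right)$
$\frac{131 + Z{\left(- o,-21 \right)}}{y{\left(-9,I \right)} + 421} = \frac{131 - 15}{- 10 \left(3 - 10\right) + 421} = \frac{116}{\left(-10\right) \left(-7\right) + 421} = \frac{116}{70 + 421} = \frac{116}{491}$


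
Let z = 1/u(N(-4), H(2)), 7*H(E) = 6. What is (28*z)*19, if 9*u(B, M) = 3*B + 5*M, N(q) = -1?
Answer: 3724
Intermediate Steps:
H(E) = 6/7 (H(E) = (⅐)*6 = 6/7)
u(B, M) = B/3 + 5*M/9 (u(B, M) = (3*B + 5*M)/9 = B/3 + 5*M/9)
z = 7 (z = 1/((⅓)*(-1) + (5/9)*(6/7)) = 1/(-⅓ + 10/21) = 1/(⅐) = 7)
(28*z)*19 = (28*7)*19 = 196*19 = 3724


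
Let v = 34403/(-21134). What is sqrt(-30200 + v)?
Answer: 7*I*sqrt(275294590698)/21134 ≈ 173.79*I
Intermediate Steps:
v = -34403/21134 (v = 34403*(-1/21134) = -34403/21134 ≈ -1.6279)
sqrt(-30200 + v) = sqrt(-30200 - 34403/21134) = sqrt(-638281203/21134) = 7*I*sqrt(275294590698)/21134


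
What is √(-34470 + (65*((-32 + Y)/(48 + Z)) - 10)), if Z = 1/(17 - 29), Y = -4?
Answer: 16*I*√1783765/115 ≈ 185.82*I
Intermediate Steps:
Z = -1/12 (Z = 1/(-12) = -1/12 ≈ -0.083333)
√(-34470 + (65*((-32 + Y)/(48 + Z)) - 10)) = √(-34470 + (65*((-32 - 4)/(48 - 1/12)) - 10)) = √(-34470 + (65*(-36/575/12) - 10)) = √(-34470 + (65*(-36*12/575) - 10)) = √(-34470 + (65*(-432/575) - 10)) = √(-34470 + (-5616/115 - 10)) = √(-34470 - 6766/115) = √(-3970816/115) = 16*I*√1783765/115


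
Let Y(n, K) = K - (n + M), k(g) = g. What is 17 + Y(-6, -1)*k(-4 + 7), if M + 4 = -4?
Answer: 56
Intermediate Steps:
M = -8 (M = -4 - 4 = -8)
Y(n, K) = 8 + K - n (Y(n, K) = K - (n - 8) = K - (-8 + n) = K + (8 - n) = 8 + K - n)
17 + Y(-6, -1)*k(-4 + 7) = 17 + (8 - 1 - 1*(-6))*(-4 + 7) = 17 + (8 - 1 + 6)*3 = 17 + 13*3 = 17 + 39 = 56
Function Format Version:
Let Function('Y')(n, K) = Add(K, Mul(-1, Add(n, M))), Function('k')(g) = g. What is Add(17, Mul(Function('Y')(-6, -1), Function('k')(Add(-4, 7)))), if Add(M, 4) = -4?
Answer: 56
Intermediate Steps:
M = -8 (M = Add(-4, -4) = -8)
Function('Y')(n, K) = Add(8, K, Mul(-1, n)) (Function('Y')(n, K) = Add(K, Mul(-1, Add(n, -8))) = Add(K, Mul(-1, Add(-8, n))) = Add(K, Add(8, Mul(-1, n))) = Add(8, K, Mul(-1, n)))
Add(17, Mul(Function('Y')(-6, -1), Function('k')(Add(-4, 7)))) = Add(17, Mul(Add(8, -1, Mul(-1, -6)), Add(-4, 7))) = Add(17, Mul(Add(8, -1, 6), 3)) = Add(17, Mul(13, 3)) = Add(17, 39) = 56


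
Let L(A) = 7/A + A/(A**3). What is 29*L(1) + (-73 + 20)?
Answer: 179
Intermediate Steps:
L(A) = A**(-2) + 7/A (L(A) = 7/A + A/A**3 = 7/A + A**(-2) = A**(-2) + 7/A)
29*L(1) + (-73 + 20) = 29*((1 + 7*1)/1**2) + (-73 + 20) = 29*(1*(1 + 7)) - 53 = 29*(1*8) - 53 = 29*8 - 53 = 232 - 53 = 179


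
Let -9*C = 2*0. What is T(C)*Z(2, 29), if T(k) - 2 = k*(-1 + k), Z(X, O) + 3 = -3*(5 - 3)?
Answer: -18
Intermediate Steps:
Z(X, O) = -9 (Z(X, O) = -3 - 3*(5 - 3) = -3 - 3*2 = -3 - 6 = -9)
C = 0 (C = -2*0/9 = -⅑*0 = 0)
T(k) = 2 + k*(-1 + k)
T(C)*Z(2, 29) = (2 + 0² - 1*0)*(-9) = (2 + 0 + 0)*(-9) = 2*(-9) = -18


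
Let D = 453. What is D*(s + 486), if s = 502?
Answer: 447564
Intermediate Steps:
D*(s + 486) = 453*(502 + 486) = 453*988 = 447564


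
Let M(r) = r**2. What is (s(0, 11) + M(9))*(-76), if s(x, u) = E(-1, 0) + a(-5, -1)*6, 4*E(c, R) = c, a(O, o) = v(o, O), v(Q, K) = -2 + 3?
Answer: -6593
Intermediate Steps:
v(Q, K) = 1
a(O, o) = 1
E(c, R) = c/4
s(x, u) = 23/4 (s(x, u) = (1/4)*(-1) + 1*6 = -1/4 + 6 = 23/4)
(s(0, 11) + M(9))*(-76) = (23/4 + 9**2)*(-76) = (23/4 + 81)*(-76) = (347/4)*(-76) = -6593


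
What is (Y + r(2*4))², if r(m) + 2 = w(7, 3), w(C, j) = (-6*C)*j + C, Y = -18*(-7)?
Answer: 25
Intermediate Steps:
Y = 126
w(C, j) = C - 6*C*j (w(C, j) = -6*C*j + C = C - 6*C*j)
r(m) = -121 (r(m) = -2 + 7*(1 - 6*3) = -2 + 7*(1 - 18) = -2 + 7*(-17) = -2 - 119 = -121)
(Y + r(2*4))² = (126 - 121)² = 5² = 25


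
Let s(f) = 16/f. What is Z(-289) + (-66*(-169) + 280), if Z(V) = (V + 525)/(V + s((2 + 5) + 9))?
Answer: 823189/72 ≈ 11433.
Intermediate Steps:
Z(V) = (525 + V)/(1 + V) (Z(V) = (V + 525)/(V + 16/((2 + 5) + 9)) = (525 + V)/(V + 16/(7 + 9)) = (525 + V)/(V + 16/16) = (525 + V)/(V + 16*(1/16)) = (525 + V)/(V + 1) = (525 + V)/(1 + V))
Z(-289) + (-66*(-169) + 280) = (525 - 289)/(1 - 289) + (-66*(-169) + 280) = 236/(-288) + (11154 + 280) = -1/288*236 + 11434 = -59/72 + 11434 = 823189/72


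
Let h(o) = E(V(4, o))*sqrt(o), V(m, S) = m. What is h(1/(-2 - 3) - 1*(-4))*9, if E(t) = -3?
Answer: -27*sqrt(95)/5 ≈ -52.633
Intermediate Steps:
h(o) = -3*sqrt(o)
h(1/(-2 - 3) - 1*(-4))*9 = -3*sqrt(1/(-2 - 3) - 1*(-4))*9 = -3*sqrt(1/(-5) + 4)*9 = -3*sqrt(-1/5 + 4)*9 = -3*sqrt(95)/5*9 = -27*sqrt(95)/5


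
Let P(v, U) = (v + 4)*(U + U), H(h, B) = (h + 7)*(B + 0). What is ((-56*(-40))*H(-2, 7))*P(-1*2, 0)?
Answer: 0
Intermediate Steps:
H(h, B) = B*(7 + h) (H(h, B) = (7 + h)*B = B*(7 + h))
P(v, U) = 2*U*(4 + v) (P(v, U) = (4 + v)*(2*U) = 2*U*(4 + v))
((-56*(-40))*H(-2, 7))*P(-1*2, 0) = ((-56*(-40))*(7*(7 - 2)))*(2*0*(4 - 1*2)) = (2240*(7*5))*(2*0*(4 - 2)) = (2240*35)*(2*0*2) = 78400*0 = 0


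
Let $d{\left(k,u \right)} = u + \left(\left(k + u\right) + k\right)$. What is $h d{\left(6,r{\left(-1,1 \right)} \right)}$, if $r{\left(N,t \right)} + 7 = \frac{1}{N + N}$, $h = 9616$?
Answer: $-28848$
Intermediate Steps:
$r{\left(N,t \right)} = -7 + \frac{1}{2 N}$ ($r{\left(N,t \right)} = -7 + \frac{1}{N + N} = -7 + \frac{1}{2 N}$)
$d{\left(k,u \right)} = 2 k + 2 u$ ($d{\left(k,u \right)} = u + \left(u + 2 k\right) = 2 k + 2 u$)
$h d{\left(6,r{\left(-1,1 \right)} \right)} = 9616 \left(2 \cdot 6 + 2 \left(-7 + \frac{1}{2 \left(-1\right)}\right)\right) = 9616 \left(12 + 2 \left(-7 + \frac{1}{2} \left(-1\right)\right)\right) = 9616 \left(12 + 2 \left(-7 - \frac{1}{2}\right)\right) = 9616 \left(12 + 2 \left(- \frac{15}{2}\right)\right) = 9616 \left(12 - 15\right) = 9616 \left(-3\right) = -28848$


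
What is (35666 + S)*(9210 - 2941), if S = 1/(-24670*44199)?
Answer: 243800318214650551/1090389330 ≈ 2.2359e+8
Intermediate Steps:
S = -1/1090389330 (S = -1/24670*1/44199 = -1/1090389330 ≈ -9.1710e-10)
(35666 + S)*(9210 - 2941) = (35666 - 1/1090389330)*(9210 - 2941) = (38889825843779/1090389330)*6269 = 243800318214650551/1090389330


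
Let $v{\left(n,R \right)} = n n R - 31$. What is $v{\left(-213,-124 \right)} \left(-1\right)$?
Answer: $5625787$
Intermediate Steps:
$v{\left(n,R \right)} = -31 + R n^{2}$ ($v{\left(n,R \right)} = n^{2} R - 31 = R n^{2} - 31 = -31 + R n^{2}$)
$v{\left(-213,-124 \right)} \left(-1\right) = \left(-31 - 124 \left(-213\right)^{2}\right) \left(-1\right) = \left(-31 - 5625756\right) \left(-1\right) = \left(-5625787\right) \left(-1\right) = 5625787$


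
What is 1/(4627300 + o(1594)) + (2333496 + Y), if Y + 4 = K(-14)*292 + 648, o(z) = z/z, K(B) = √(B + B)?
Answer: 10800768356141/4627301 + 584*I*√7 ≈ 2.3341e+6 + 1545.1*I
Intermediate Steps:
K(B) = √2*√B (K(B) = √(2*B) = √2*√B)
o(z) = 1
Y = 644 + 584*I*√7 (Y = -4 + ((√2*√(-14))*292 + 648) = -4 + ((√2*(I*√14))*292 + 648) = -4 + ((2*I*√7)*292 + 648) = -4 + (584*I*√7 + 648) = -4 + (648 + 584*I*√7) = 644 + 584*I*√7 ≈ 644.0 + 1545.1*I)
1/(4627300 + o(1594)) + (2333496 + Y) = 1/(4627300 + 1) + (2333496 + (644 + 584*I*√7)) = 1/4627301 + (2334140 + 584*I*√7) = 10800768356141/4627301 + 584*I*√7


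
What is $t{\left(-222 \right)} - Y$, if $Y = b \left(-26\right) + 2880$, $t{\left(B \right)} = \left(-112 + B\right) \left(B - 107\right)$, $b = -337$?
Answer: $98244$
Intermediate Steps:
$t{\left(B \right)} = \left(-112 + B\right) \left(-107 + B\right)$
$Y = 11642$ ($Y = \left(-337\right) \left(-26\right) + 2880 = 8762 + 2880 = 11642$)
$t{\left(-222 \right)} - Y = \left(11984 + \left(-222\right)^{2} - -48618\right) - 11642 = \left(11984 + 49284 + 48618\right) - 11642 = 109886 - 11642 = 98244$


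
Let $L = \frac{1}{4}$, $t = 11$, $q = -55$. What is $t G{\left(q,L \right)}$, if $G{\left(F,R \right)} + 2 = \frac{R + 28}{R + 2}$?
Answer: $\frac{1045}{9} \approx 116.11$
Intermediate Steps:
$L = \frac{1}{4} \approx 0.25$
$G{\left(F,R \right)} = -2 + \frac{28 + R}{2 + R}$ ($G{\left(F,R \right)} = -2 + \frac{R + 28}{R + 2} = -2 + \frac{28 + R}{2 + R}$)
$t G{\left(q,L \right)} = 11 \frac{24 - \frac{1}{4}}{2 + \frac{1}{4}} = 11 \frac{24 - \frac{1}{4}}{\frac{9}{4}} = 11 \cdot \frac{4}{9} \cdot \frac{95}{4} = 11 \cdot \frac{95}{9} = \frac{1045}{9}$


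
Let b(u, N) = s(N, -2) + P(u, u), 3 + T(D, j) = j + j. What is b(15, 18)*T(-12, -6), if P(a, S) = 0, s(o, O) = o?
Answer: -270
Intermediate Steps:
T(D, j) = -3 + 2*j (T(D, j) = -3 + (j + j) = -3 + 2*j)
b(u, N) = N (b(u, N) = N + 0 = N)
b(15, 18)*T(-12, -6) = 18*(-3 + 2*(-6)) = 18*(-3 - 12) = 18*(-15) = -270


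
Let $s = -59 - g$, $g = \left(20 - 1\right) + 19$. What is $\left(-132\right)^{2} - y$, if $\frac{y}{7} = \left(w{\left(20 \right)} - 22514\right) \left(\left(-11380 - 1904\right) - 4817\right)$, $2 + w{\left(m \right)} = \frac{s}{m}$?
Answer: $- \frac{57070638339}{20} \approx -2.8535 \cdot 10^{9}$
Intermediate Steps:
$g = 38$ ($g = 19 + 19 = 38$)
$s = -97$ ($s = -59 - 38 = -97$)
$w{\left(m \right)} = -2 - \frac{97}{m}$
$y = \frac{57070986819}{20}$ ($y = 7 \left(\left(-2 - \frac{97}{20}\right) - 22514\right) \left(\left(-11380 - 1904\right) - 4817\right) = 7 \left(\left(-2 - \frac{97}{20}\right) - 22514\right) \left(-13284 - 4817\right) = 7 \left(\left(-2 - \frac{97}{20}\right) - 22514\right) \left(-18101\right) = 7 \left(- \frac{137}{20} - 22514\right) \left(-18101\right) = 7 \left(\left(- \frac{450417}{20}\right) \left(-18101\right)\right) = 7 \cdot \frac{8152998117}{20} = \frac{57070986819}{20} \approx 2.8535 \cdot 10^{9}$)
$\left(-132\right)^{2} - y = \left(-132\right)^{2} - \frac{57070986819}{20} = 17424 - \frac{57070986819}{20} = - \frac{57070638339}{20}$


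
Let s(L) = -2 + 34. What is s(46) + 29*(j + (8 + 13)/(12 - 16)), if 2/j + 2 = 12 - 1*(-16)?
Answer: -6137/52 ≈ -118.02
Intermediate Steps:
j = 1/13 (j = 2/(-2 + (12 - 1*(-16))) = 2/(-2 + (12 + 16)) = 2/(-2 + 28) = 2/26 = 2*(1/26) = 1/13 ≈ 0.076923)
s(L) = 32
s(46) + 29*(j + (8 + 13)/(12 - 16)) = 32 + 29*(1/13 + (8 + 13)/(12 - 16)) = 32 + 29*(1/13 + 21/(-4)) = 32 + 29*(1/13 + 21*(-¼)) = 32 + 29*(1/13 - 21/4) = 32 + 29*(-269/52) = 32 - 7801/52 = -6137/52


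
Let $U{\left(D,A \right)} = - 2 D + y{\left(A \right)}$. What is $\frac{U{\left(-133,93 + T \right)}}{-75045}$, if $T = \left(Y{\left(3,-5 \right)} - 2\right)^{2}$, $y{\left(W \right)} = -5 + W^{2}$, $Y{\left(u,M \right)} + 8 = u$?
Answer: $- \frac{4085}{15009} \approx -0.27217$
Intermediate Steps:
$Y{\left(u,M \right)} = -8 + u$
$T = 49$ ($T = \left(\left(-8 + 3\right) - 2\right)^{2} = \left(-5 - 2\right)^{2} = \left(-7\right)^{2} = 49$)
$U{\left(D,A \right)} = -5 + A^{2} - 2 D$ ($U{\left(D,A \right)} = - 2 D + \left(-5 + A^{2}\right) = -5 + A^{2} - 2 D$)
$\frac{U{\left(-133,93 + T \right)}}{-75045} = \frac{-5 + \left(93 + 49\right)^{2} - -266}{-75045} = \left(-5 + 142^{2} + 266\right) \left(- \frac{1}{75045}\right) = \left(-5 + 20164 + 266\right) \left(- \frac{1}{75045}\right) = 20425 \left(- \frac{1}{75045}\right) = - \frac{4085}{15009}$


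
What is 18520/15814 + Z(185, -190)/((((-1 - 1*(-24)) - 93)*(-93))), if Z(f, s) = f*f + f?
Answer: 357379/55349 ≈ 6.4568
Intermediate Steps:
Z(f, s) = f + f² (Z(f, s) = f² + f = f + f²)
18520/15814 + Z(185, -190)/((((-1 - 1*(-24)) - 93)*(-93))) = 18520/15814 + (185*(1 + 185))/((((-1 - 1*(-24)) - 93)*(-93))) = 18520*(1/15814) + (185*186)/((((-1 + 24) - 93)*(-93))) = 9260/7907 + 34410/(((23 - 93)*(-93))) = 9260/7907 + 34410/((-70*(-93))) = 9260/7907 + 34410/6510 = 9260/7907 + 34410*(1/6510) = 9260/7907 + 37/7 = 357379/55349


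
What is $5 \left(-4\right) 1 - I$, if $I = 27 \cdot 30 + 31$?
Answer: $-861$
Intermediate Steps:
$I = 841$ ($I = 810 + 31 = 841$)
$5 \left(-4\right) 1 - I = 5 \left(-4\right) 1 - 841 = \left(-20\right) 1 - 841 = -20 - 841 = -861$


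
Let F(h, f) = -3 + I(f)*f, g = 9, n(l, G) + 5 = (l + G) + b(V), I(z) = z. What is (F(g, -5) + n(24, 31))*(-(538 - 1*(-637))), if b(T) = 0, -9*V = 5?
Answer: -84600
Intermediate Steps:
V = -5/9 (V = -1/9*5 = -5/9 ≈ -0.55556)
n(l, G) = -5 + G + l (n(l, G) = -5 + ((l + G) + 0) = -5 + ((G + l) + 0) = -5 + (G + l) = -5 + G + l)
F(h, f) = -3 + f**2 (F(h, f) = -3 + f*f = -3 + f**2)
(F(g, -5) + n(24, 31))*(-(538 - 1*(-637))) = ((-3 + (-5)**2) + (-5 + 31 + 24))*(-(538 - 1*(-637))) = ((-3 + 25) + 50)*(-(538 + 637)) = (22 + 50)*(-1*1175) = 72*(-1175) = -84600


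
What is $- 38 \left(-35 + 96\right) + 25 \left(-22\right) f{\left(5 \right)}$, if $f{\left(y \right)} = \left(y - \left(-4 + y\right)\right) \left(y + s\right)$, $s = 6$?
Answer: $-26518$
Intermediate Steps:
$f{\left(y \right)} = 24 + 4 y$ ($f{\left(y \right)} = \left(y - \left(-4 + y\right)\right) \left(y + 6\right) = 4 \left(6 + y\right) = 24 + 4 y$)
$- 38 \left(-35 + 96\right) + 25 \left(-22\right) f{\left(5 \right)} = - 38 \left(-35 + 96\right) + 25 \left(-22\right) \left(24 + 4 \cdot 5\right) = \left(-38\right) 61 - 550 \left(24 + 20\right) = -2318 - 24200 = -26518$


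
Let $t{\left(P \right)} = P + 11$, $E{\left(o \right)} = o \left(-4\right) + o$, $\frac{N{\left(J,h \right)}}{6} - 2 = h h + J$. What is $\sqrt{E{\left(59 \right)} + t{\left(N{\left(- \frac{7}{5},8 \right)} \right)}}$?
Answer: $\frac{2 \sqrt{1385}}{5} \approx 14.886$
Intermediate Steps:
$N{\left(J,h \right)} = 12 + 6 J + 6 h^{2}$ ($N{\left(J,h \right)} = 12 + 6 \left(h h + J\right) = 12 + 6 \left(h^{2} + J\right) = 12 + 6 \left(J + h^{2}\right) = 12 + \left(6 J + 6 h^{2}\right) = 12 + 6 J + 6 h^{2}$)
$E{\left(o \right)} = - 3 o$ ($E{\left(o \right)} = - 4 o + o = - 3 o$)
$t{\left(P \right)} = 11 + P$
$\sqrt{E{\left(59 \right)} + t{\left(N{\left(- \frac{7}{5},8 \right)} \right)}} = \sqrt{\left(-3\right) 59 + \left(11 + \left(12 + 6 \left(- \frac{7}{5}\right) + 6 \cdot 8^{2}\right)\right)} = \sqrt{-177 + \left(11 + \left(12 + 6 \left(\left(-7\right) \frac{1}{5}\right) + 6 \cdot 64\right)\right)} = \sqrt{-177 + \left(11 + \left(12 + 6 \left(- \frac{7}{5}\right) + 384\right)\right)} = \sqrt{-177 + \left(11 + \left(12 - \frac{42}{5} + 384\right)\right)} = \sqrt{-177 + \left(11 + \frac{1938}{5}\right)} = \sqrt{-177 + \frac{1993}{5}} = \sqrt{\frac{1108}{5}} = \frac{2 \sqrt{1385}}{5}$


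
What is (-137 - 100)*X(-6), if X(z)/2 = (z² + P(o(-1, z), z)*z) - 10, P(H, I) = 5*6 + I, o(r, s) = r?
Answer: 55932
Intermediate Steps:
P(H, I) = 30 + I
X(z) = -20 + 2*z² + 2*z*(30 + z) (X(z) = 2*((z² + (30 + z)*z) - 10) = 2*((z² + z*(30 + z)) - 10) = 2*(-10 + z² + z*(30 + z)) = -20 + 2*z² + 2*z*(30 + z))
(-137 - 100)*X(-6) = (-137 - 100)*(-20 + 4*(-6)² + 60*(-6)) = -237*(-20 + 4*36 - 360) = -237*(-20 + 144 - 360) = -237*(-236) = 55932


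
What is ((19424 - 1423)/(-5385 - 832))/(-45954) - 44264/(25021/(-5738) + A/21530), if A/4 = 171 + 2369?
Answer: 156228196977051033733/13724952411607290 ≈ 11383.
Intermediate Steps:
A = 10160 (A = 4*(171 + 2369) = 4*2540 = 10160)
((19424 - 1423)/(-5385 - 832))/(-45954) - 44264/(25021/(-5738) + A/21530) = ((19424 - 1423)/(-5385 - 832))/(-45954) - 44264/(25021/(-5738) + 10160/21530) = (18001/(-6217))*(-1/45954) - 44264/(25021*(-1/5738) + 10160*(1/21530)) = (18001*(-1/6217))*(-1/45954) - 44264/(-25021/5738 + 1016/2153) = -18001/6217*(-1/45954) - 44264/(-48040405/12353914) = 18001/285696018 - 44264*(-12353914/48040405) = 18001/285696018 + 546833649296/48040405 = 156228196977051033733/13724952411607290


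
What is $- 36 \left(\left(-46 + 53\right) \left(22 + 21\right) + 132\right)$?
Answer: $-15588$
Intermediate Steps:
$- 36 \left(\left(-46 + 53\right) \left(22 + 21\right) + 132\right) = - 36 \left(7 \cdot 43 + 132\right) = - 36 \left(301 + 132\right) = \left(-36\right) 433 = -15588$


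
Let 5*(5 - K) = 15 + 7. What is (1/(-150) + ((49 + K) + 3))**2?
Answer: 62236321/22500 ≈ 2766.1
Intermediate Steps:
K = 3/5 (K = 5 - (15 + 7)/5 = 5 - 1/5*22 = 5 - 22/5 = 3/5 ≈ 0.60000)
(1/(-150) + ((49 + K) + 3))**2 = (1/(-150) + ((49 + 3/5) + 3))**2 = (-1/150 + (248/5 + 3))**2 = (-1/150 + 263/5)**2 = (7889/150)**2 = 62236321/22500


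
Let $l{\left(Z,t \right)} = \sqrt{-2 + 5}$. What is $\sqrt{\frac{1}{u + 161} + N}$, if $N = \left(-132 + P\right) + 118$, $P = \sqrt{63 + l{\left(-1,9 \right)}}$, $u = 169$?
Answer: $\frac{\sqrt{-1524270 + 108900 \sqrt{63 + \sqrt{3}}}}{330} \approx 2.4395 i$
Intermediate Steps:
$l{\left(Z,t \right)} = \sqrt{3}$
$P = \sqrt{63 + \sqrt{3}} \approx 8.0456$
$N = -14 + \sqrt{63 + \sqrt{3}}$ ($N = \left(-132 + \sqrt{63 + \sqrt{3}}\right) + 118 = -14 + \sqrt{63 + \sqrt{3}} \approx -5.9544$)
$\sqrt{\frac{1}{u + 161} + N} = \sqrt{\frac{1}{169 + 161} - \left(14 - \sqrt{63 + \sqrt{3}}\right)} = \sqrt{\frac{1}{330} - \left(14 - \sqrt{63 + \sqrt{3}}\right)} = \sqrt{- \frac{4619}{330} + \sqrt{63 + \sqrt{3}}}$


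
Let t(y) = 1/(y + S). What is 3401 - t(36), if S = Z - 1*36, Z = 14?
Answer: 47613/14 ≈ 3400.9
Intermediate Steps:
S = -22 (S = 14 - 1*36 = 14 - 36 = -22)
t(y) = 1/(-22 + y) (t(y) = 1/(y - 22) = 1/(-22 + y))
3401 - t(36) = 3401 - 1/(-22 + 36) = 3401 - 1/14 = 47613/14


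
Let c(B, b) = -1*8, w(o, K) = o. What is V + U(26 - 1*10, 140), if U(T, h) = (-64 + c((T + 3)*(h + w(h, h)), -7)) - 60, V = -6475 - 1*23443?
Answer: -30050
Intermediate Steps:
V = -29918 (V = -6475 - 23443 = -29918)
c(B, b) = -8
U(T, h) = -132 (U(T, h) = (-64 - 8) - 60 = -72 - 60 = -132)
V + U(26 - 1*10, 140) = -29918 - 132 = -30050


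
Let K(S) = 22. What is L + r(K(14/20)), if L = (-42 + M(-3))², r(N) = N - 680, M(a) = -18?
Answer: 2942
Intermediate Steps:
r(N) = -680 + N
L = 3600 (L = (-42 - 18)² = (-60)² = 3600)
L + r(K(14/20)) = 3600 + (-680 + 22) = 3600 - 658 = 2942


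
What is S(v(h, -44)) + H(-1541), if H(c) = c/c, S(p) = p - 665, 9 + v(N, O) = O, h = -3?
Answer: -717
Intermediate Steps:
v(N, O) = -9 + O
S(p) = -665 + p
H(c) = 1
S(v(h, -44)) + H(-1541) = (-665 + (-9 - 44)) + 1 = (-665 - 53) + 1 = -718 + 1 = -717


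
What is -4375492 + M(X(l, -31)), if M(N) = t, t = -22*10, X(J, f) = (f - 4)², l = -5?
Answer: -4375712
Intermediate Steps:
X(J, f) = (-4 + f)²
t = -220
M(N) = -220
-4375492 + M(X(l, -31)) = -4375492 - 220 = -4375712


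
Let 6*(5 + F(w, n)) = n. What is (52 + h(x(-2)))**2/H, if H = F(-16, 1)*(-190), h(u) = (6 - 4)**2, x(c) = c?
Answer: 9408/2755 ≈ 3.4149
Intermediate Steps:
h(u) = 4 (h(u) = 2**2 = 4)
F(w, n) = -5 + n/6
H = 2755/3 (H = (-5 + (1/6)*1)*(-190) = (-5 + 1/6)*(-190) = -29/6*(-190) = 2755/3 ≈ 918.33)
(52 + h(x(-2)))**2/H = (52 + 4)**2/(2755/3) = 56**2*(3/2755) = 3136*(3/2755) = 9408/2755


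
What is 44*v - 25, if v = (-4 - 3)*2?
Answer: -641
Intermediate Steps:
v = -14 (v = -7*2 = -14)
44*v - 25 = 44*(-14) - 25 = -616 - 25 = -641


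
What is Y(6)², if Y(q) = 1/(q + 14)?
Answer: 1/400 ≈ 0.0025000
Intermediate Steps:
Y(q) = 1/(14 + q)
Y(6)² = (1/(14 + 6))² = (1/20)² = 1/400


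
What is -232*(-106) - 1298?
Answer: 23294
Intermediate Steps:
-232*(-106) - 1298 = 24592 - 1298 = 23294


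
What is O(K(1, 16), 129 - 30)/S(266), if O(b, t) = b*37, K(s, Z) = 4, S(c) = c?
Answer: 74/133 ≈ 0.55639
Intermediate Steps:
O(b, t) = 37*b
O(K(1, 16), 129 - 30)/S(266) = (37*4)/266 = 148*(1/266) = 74/133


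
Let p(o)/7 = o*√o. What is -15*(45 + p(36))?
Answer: -23355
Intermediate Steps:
p(o) = 7*o^(3/2) (p(o) = 7*(o*√o) = 7*o^(3/2))
-15*(45 + p(36)) = -15*(45 + 7*36^(3/2)) = -15*(45 + 7*216) = -15*(45 + 1512) = -15*1557 = -23355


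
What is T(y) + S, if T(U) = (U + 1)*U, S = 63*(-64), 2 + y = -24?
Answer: -3382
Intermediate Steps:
y = -26 (y = -2 - 24 = -26)
S = -4032
T(U) = U*(1 + U) (T(U) = (1 + U)*U = U*(1 + U))
T(y) + S = -26*(1 - 26) - 4032 = -26*(-25) - 4032 = 650 - 4032 = -3382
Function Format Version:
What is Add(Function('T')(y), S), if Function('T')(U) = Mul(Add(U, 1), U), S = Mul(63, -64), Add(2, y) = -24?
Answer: -3382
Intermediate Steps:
y = -26 (y = Add(-2, -24) = -26)
S = -4032
Function('T')(U) = Mul(U, Add(1, U)) (Function('T')(U) = Mul(Add(1, U), U) = Mul(U, Add(1, U)))
Add(Function('T')(y), S) = Add(Mul(-26, Add(1, -26)), -4032) = Add(Mul(-26, -25), -4032) = Add(650, -4032) = -3382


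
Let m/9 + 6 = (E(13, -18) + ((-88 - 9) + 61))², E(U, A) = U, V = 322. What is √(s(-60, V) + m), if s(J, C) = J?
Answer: √4647 ≈ 68.169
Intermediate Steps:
m = 4707 (m = -54 + 9*(13 + ((-88 - 9) + 61))² = -54 + 9*(13 + (-97 + 61))² = -54 + 9*(13 - 36)² = -54 + 9*(-23)² = -54 + 9*529 = -54 + 4761 = 4707)
√(s(-60, V) + m) = √(-60 + 4707) = √4647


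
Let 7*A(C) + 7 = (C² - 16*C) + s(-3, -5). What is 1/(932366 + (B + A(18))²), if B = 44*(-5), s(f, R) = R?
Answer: 49/47984190 ≈ 1.0212e-6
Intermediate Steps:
A(C) = -12/7 - 16*C/7 + C²/7 (A(C) = -1 + ((C² - 16*C) - 5)/7 = -1 + (-5 + C² - 16*C)/7 = -1 + (-5/7 - 16*C/7 + C²/7) = -12/7 - 16*C/7 + C²/7)
B = -220
1/(932366 + (B + A(18))²) = 1/(932366 + (-220 + (-12/7 - 16/7*18 + (⅐)*18²))²) = 1/(932366 + (-220 + (-12/7 - 288/7 + (⅐)*324))²) = 1/(932366 + (-220 + (-12/7 - 288/7 + 324/7))²) = 1/(932366 + (-220 + 24/7)²) = 1/(932366 + (-1516/7)²) = 1/(932366 + 2298256/49) = 1/(47984190/49) = 49/47984190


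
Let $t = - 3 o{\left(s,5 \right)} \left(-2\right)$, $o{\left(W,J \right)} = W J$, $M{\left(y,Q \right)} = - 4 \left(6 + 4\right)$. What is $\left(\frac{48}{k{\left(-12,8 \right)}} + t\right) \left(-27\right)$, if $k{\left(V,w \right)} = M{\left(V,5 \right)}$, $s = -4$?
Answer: $\frac{16362}{5} \approx 3272.4$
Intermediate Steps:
$M{\left(y,Q \right)} = -40$ ($M{\left(y,Q \right)} = \left(-4\right) 10 = -40$)
$k{\left(V,w \right)} = -40$
$o{\left(W,J \right)} = J W$
$t = -120$ ($t = - 3 \cdot 5 \left(-4\right) \left(-2\right) = \left(-3\right) \left(-20\right) \left(-2\right) = 60 \left(-2\right) = -120$)
$\left(\frac{48}{k{\left(-12,8 \right)}} + t\right) \left(-27\right) = \left(\frac{48}{-40} - 120\right) \left(-27\right) = \left(48 \left(- \frac{1}{40}\right) - 120\right) \left(-27\right) = \left(- \frac{6}{5} - 120\right) \left(-27\right) = \left(- \frac{606}{5}\right) \left(-27\right) = \frac{16362}{5}$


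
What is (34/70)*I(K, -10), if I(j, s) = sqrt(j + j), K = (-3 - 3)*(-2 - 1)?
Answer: 102/35 ≈ 2.9143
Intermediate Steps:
K = 18 (K = -6*(-3) = 18)
I(j, s) = sqrt(2)*sqrt(j) (I(j, s) = sqrt(2*j) = sqrt(2)*sqrt(j))
(34/70)*I(K, -10) = (34/70)*(sqrt(2)*sqrt(18)) = (34*(1/70))*(sqrt(2)*(3*sqrt(2))) = (17/35)*6 = 102/35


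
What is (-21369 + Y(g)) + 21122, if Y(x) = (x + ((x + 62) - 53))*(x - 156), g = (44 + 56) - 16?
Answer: -12991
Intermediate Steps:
g = 84 (g = 100 - 16 = 84)
Y(x) = (-156 + x)*(9 + 2*x) (Y(x) = (x + ((62 + x) - 53))*(-156 + x) = (x + (9 + x))*(-156 + x) = (9 + 2*x)*(-156 + x) = (-156 + x)*(9 + 2*x))
(-21369 + Y(g)) + 21122 = (-21369 + (-1404 - 303*84 + 2*84²)) + 21122 = (-21369 + (-1404 - 25452 + 2*7056)) + 21122 = (-21369 + (-1404 - 25452 + 14112)) + 21122 = (-21369 - 12744) + 21122 = -34113 + 21122 = -12991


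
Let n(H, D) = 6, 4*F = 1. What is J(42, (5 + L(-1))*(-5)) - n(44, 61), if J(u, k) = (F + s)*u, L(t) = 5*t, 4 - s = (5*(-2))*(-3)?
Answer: -2175/2 ≈ -1087.5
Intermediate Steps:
F = ¼ (F = (¼)*1 = ¼ ≈ 0.25000)
s = -26 (s = 4 - 5*(-2)*(-3) = 4 - (-10)*(-3) = 4 - 1*30 = 4 - 30 = -26)
J(u, k) = -103*u/4 (J(u, k) = (¼ - 26)*u = -103*u/4)
J(42, (5 + L(-1))*(-5)) - n(44, 61) = -103/4*42 - 1*6 = -2163/2 - 6 = -2175/2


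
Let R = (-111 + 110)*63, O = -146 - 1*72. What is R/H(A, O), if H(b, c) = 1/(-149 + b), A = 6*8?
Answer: 6363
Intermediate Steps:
O = -218 (O = -146 - 72 = -218)
A = 48
R = -63 (R = -1*63 = -63)
R/H(A, O) = -63/(1/(-149 + 48)) = -63/(1/(-101)) = -63/(-1/101) = -63*(-101) = 6363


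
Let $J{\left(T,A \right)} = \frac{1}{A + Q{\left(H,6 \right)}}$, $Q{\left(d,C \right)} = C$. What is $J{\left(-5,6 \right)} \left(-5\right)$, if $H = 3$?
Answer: $- \frac{5}{12} \approx -0.41667$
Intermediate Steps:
$J{\left(T,A \right)} = \frac{1}{6 + A}$ ($J{\left(T,A \right)} = \frac{1}{A + 6} = \frac{1}{6 + A}$)
$J{\left(-5,6 \right)} \left(-5\right) = \frac{1}{6 + 6} \left(-5\right) = \frac{1}{12} \left(-5\right) = - \frac{5}{12}$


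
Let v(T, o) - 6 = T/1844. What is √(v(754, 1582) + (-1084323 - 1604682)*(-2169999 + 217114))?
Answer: √4464061010689169798/922 ≈ 2.2916e+6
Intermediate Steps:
v(T, o) = 6 + T/1844
√(v(754, 1582) + (-1084323 - 1604682)*(-2169999 + 217114)) = √((6 + (1/1844)*754) + (-1084323 - 1604682)*(-2169999 + 217114)) = √((6 + 377/922) - 2689005*(-1952885)) = √(5909/922 + 5251317529425) = √(4841714762135759/922) = √4464061010689169798/922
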